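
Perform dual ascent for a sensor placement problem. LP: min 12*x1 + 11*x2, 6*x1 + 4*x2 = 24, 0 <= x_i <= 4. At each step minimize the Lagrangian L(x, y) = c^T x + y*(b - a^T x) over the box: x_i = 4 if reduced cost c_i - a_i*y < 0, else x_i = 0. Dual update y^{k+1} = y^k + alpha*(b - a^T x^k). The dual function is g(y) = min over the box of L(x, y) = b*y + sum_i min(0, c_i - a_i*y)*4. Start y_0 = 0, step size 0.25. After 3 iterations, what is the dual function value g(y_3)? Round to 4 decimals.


Dual ascent for LP: min 12*x1 + 11*x2, 6*x1 + 4*x2 = 24, 0 <= x_i <= 4
Step 1: y^k = 0.0, reduced costs: (12.0, 11.0)
  x^k = (0.0, 0.0), subgradient = b - a^T x = 24.0
  y^{k+1} = 0.0 + 0.25*24.0 = 6.0
Step 2: y^k = 6.0, reduced costs: (-24.0, -13.0)
  x^k = (4.0, 4.0), subgradient = b - a^T x = -16.0
  y^{k+1} = 6.0 + 0.25*-16.0 = 2.0
Step 3: y^k = 2.0, reduced costs: (0.0, 3.0)
  x^k = (0.0, 0.0), subgradient = b - a^T x = 24.0
  y^{k+1} = 2.0 + 0.25*24.0 = 8.0
Dual objective at y_3 = 8.0: reduced costs (-36.0, -21.0), box minimizer x = (4.0, 4.0)
g(y_3) = b*y + (c1 - a1*y)*x1 + (c2 - a2*y)*x2 = 24*8.0 + (-36.0)*4.0 + (-21.0)*4.0 = 192.0 - 144.0 - 84.0 = -36.0


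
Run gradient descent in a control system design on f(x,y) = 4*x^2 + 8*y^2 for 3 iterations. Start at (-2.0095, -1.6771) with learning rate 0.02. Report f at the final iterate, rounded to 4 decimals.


Gradient descent on f(x,y) = 4*x^2 + 8*y^2.
Starting point: (-2.0095, -1.6771), alpha = 0.02
Step 1: grad_x = 2*4*-2.0095 = -16.076, grad_y = 2*8*-1.6771 = -26.8336
  x_1 = -2.0095 - 0.02*-16.076 = -1.688
  y_1 = -1.6771 - 0.02*-26.8336 = -1.1404
Step 2: grad_x = 2*4*-1.688 = -13.5038, grad_y = 2*8*-1.1404 = -18.2468
  x_2 = -1.688 - 0.02*-13.5038 = -1.4179
  y_2 = -1.1404 - 0.02*-18.2468 = -0.7755
Step 3: grad_x = 2*4*-1.4179 = -11.3432, grad_y = 2*8*-0.7755 = -12.4079
  x_3 = -1.4179 - 0.02*-11.3432 = -1.191
  y_3 = -0.7755 - 0.02*-12.4079 = -0.5273
f(-1.191, -0.5273) = 4*(-1.191)^2 + 8*(-0.5273)^2 = 7.8989


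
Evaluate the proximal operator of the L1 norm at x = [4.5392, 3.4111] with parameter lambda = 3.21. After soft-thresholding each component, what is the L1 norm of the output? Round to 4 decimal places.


Soft-thresholding with lambda = 3.21:
prox(4.5392) = sign(4.5392)*max(|4.5392| - 3.21, 0) = 1.3292
prox(3.4111) = sign(3.4111)*max(|3.4111| - 3.21, 0) = 0.2011
prox(x) = [1.3292, 0.2011]
||prox(x)||_1 = 1.3292 + 0.2011 = 1.5303


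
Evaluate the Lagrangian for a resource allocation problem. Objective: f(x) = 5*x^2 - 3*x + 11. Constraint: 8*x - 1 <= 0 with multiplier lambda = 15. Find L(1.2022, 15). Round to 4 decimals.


Step 1: Evaluate f(x).
f(1.2022) = 5*1.2022^2 - 3*1.2022 + 11 = 14.6198
Step 2: Evaluate g(x).
g(1.2022) = 8*1.2022 - 1 = 8.6176
Step 3: Compute Lagrangian.
L = 14.6198 + 15*8.6176 = 143.8838


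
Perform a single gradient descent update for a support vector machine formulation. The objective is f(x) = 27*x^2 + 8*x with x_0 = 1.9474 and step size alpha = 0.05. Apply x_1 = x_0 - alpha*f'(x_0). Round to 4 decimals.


We compute the gradient at x_0 and apply the update.
f'(x) = 54*x + 8
f'(1.9474) = 54*1.9474 + 8 = 113.1596
x_1 = 1.9474 - 0.05*113.1596 = -3.7106


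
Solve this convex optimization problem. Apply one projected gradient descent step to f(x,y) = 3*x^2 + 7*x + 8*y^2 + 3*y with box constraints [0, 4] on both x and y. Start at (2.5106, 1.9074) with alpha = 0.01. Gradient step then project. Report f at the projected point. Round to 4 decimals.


Step 1: Compute gradient at (2.5106, 1.9074).
grad_x = 2*3*2.5106 + 7 = 22.0636
grad_y = 2*8*1.9074 + 3 = 33.5184
Step 2: Gradient step.
x_raw = 2.5106 - 0.01*22.0636 = 2.29
y_raw = 1.9074 - 0.01*33.5184 = 1.5722
Step 3: Project onto [0, 4].
x_proj = clip(2.29) = 2.29
y_proj = clip(1.5722) = 1.5722
Step 4: Evaluate f.
f(2.29, 1.5722) = 56.2531


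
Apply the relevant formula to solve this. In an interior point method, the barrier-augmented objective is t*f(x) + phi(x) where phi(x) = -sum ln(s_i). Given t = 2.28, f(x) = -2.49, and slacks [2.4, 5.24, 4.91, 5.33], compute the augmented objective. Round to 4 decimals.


Step 1: Compute log-barrier.
ln values: [0.8755, 1.6563, 1.5913, 1.6734]
phi = -(0.8755 + 1.6563 + 1.5913 + 1.6734) = -5.7964
Step 2: Compute augmented objective.
t*f(x) = 2.28*-2.49 = -5.6772
Total = -5.6772 - 5.7964 = -11.4736


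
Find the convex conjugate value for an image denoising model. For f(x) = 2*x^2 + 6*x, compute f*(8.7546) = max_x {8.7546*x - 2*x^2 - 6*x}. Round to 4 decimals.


f*(y) = sup_x {y*x - a*x^2 - b*x} = sup_x {(y-b)*x - a*x^2}
FOC: (y - b) - 2a*x = 0 => x* = (y - b)/(2a)
x* = (8.7546 - 6)/(2*2) = 0.6887
f*(8.7546) = (y-b)^2/(4a) = (8.7546 - 6)^2/(4*2)
= 7.5878/8 = 0.9485


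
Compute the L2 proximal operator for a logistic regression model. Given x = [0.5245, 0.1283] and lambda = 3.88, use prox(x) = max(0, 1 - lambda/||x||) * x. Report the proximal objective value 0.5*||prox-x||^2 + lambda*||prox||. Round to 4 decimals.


Step 1: Compute ||x||.
||x|| = 0.54
Step 2: Compute scaling factor.
scale = max(0, 1 - 3.88/0.54) = 0.0
Step 3: prox(x) = [0.0, 0.0]
||prox(x)|| = 0.0
Step 4: Proximal objective.
0.5*||prox-x||^2 = 0.1458
lambda*||prox|| = 0.0
Total = 0.1458


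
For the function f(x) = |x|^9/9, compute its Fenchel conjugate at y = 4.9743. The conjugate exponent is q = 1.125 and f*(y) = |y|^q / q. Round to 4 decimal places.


The conjugate exponent q satisfies 1/p + 1/q = 1.
p = 9, so q = 9/(9 - 1) = 1.125
|y|^q = 4.9743^1.125 = 6.0789
f*(4.9743) = 6.0789 / 1.125 = 5.4034


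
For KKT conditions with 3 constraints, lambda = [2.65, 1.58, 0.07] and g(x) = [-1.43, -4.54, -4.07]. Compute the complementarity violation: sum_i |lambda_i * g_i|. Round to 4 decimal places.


KKT complementary slackness check:
lambda_1 * g_1 = 2.65 * -1.43 = -3.7895
lambda_2 * g_2 = 1.58 * -4.54 = -7.1732
lambda_3 * g_3 = 0.07 * -4.07 = -0.2849
Total violation = 3.7895 + 7.1732 + 0.2849 = 11.2476


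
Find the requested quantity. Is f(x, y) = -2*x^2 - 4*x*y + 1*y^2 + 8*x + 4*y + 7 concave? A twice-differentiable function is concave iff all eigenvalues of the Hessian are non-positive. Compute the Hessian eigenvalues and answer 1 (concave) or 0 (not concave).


The Hessian of f(x,y) = -2*x^2 - 4*x*y + 1*y^2 + 8*x + 4*y + 7 is:
H = [[-4, -4], [-4, 2]]
Trace = -4 + 2 = -2
Determinant = -4*2 - (-4)^2 = -24
Discriminant = (-2)^2 - 4*-24 = 100.0
Eigenvalues: lambda_1 = -6.0, lambda_2 = 4.0
The function is not concave.

0


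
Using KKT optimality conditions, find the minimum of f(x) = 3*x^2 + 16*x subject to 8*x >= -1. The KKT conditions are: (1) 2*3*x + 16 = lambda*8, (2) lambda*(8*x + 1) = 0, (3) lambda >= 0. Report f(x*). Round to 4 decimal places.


Step 1: Try lambda = 0 (constraint inactive).
x_unc = -16/(2*3) = -2.6667
Check: 8*-2.6667 = -21.3336 < -1 -- violated!
Step 2: Constraint must be active: 8*x = -1
x* = -1/8 = -0.125
lambda = (2*3*(-0.125) + 16)/8 = 1.9063
Step 3: Compute optimal value.
f(x*) = 3*(-0.125)^2 + 16*(-0.125) = -1.9531


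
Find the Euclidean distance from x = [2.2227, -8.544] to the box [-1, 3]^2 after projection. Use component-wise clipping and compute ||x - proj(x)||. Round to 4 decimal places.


Project each component onto [-1, 3].
clip(2.2227) = 2.2227, clip(-8.544) = -1.0
Projection = [2.2227, -1.0]
Squared diffs: [0.0, 56.9119]
Distance = sqrt(56.9119) = 7.544


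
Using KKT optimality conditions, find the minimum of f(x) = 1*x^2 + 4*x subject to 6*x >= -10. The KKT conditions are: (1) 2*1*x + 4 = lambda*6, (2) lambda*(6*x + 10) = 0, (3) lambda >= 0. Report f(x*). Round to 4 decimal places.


Step 1: Try lambda = 0 (constraint inactive).
x_unc = -4/(2*1) = -2.0
Check: 6*-2.0 = -12.0 < -10 -- violated!
Step 2: Constraint must be active: 6*x = -10
x* = -10/6 = -5/3 = -1.6667 (rounded; the exact value -5/3 is used below)
lambda = (2*1*(-5/3) + 4)/6 = 0.1111
Step 3: Compute optimal value.
f(x*) = 1*(-5/3)^2 + 4*(-5/3) = -3.8889


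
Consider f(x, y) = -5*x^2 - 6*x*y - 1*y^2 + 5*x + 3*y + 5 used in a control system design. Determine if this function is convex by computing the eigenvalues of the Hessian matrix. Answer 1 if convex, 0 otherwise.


The Hessian of f(x,y) = -5*x^2 - 6*x*y - 1*y^2 + 5*x + 3*y + 5 is:
H = [[-10, -6], [-6, -2]]
Trace = -10 - 2 = -12
Determinant = -10*-2 - (-6)^2 = -16
Discriminant = (-12)^2 - 4*-16 = 208.0
Eigenvalues: lambda_1 = -13.2111, lambda_2 = 1.2111
The function is not convex.

0


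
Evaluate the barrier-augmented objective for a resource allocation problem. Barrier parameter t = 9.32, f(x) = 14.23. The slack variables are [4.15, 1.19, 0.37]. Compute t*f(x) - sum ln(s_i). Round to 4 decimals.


Step 1: Compute log-barrier.
ln values: [1.4231, 0.174, -0.9943]
phi = -(1.4231 + 0.174 - 0.9943) = -0.6028
Step 2: Compute augmented objective.
t*f(x) = 9.32*14.23 = 132.6236
Total = 132.6236 - 0.6028 = 132.0208


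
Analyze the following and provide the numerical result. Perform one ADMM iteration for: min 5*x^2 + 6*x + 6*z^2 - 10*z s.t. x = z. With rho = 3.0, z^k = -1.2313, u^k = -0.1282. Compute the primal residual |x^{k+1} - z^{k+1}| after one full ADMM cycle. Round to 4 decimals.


ADMM iteration with rho = 3.0, z^k = -1.2313, u^k = -0.1282
Step 1: x-update.
Minimize 5*x^2 + 6*x + (3.0/2)*(x + 1.2313 - 0.1282)^2
FOC: (2*5 + 3.0)*x = -6 + 3.0*(-1.2313 + 0.1282)
x^{k+1} = -0.7161
Step 2: z-update.
Minimize 6*z^2 - 10*z + (3.0/2)*(-0.7161 - z - 0.1282)^2
FOC: (2*6 + 3.0)*z = 10 + 3.0*(-0.7161 - 0.1282)
z^{k+1} = 0.4978
Step 3: u-update.
u^{k+1} = -0.1282 - 0.7161 - 0.4978 = -1.3421
Step 4: Primal residual = |-0.7161 - 0.4978| = 1.2139


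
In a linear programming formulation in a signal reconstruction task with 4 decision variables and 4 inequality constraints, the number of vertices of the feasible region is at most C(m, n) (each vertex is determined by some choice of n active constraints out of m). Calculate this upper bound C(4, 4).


Each vertex corresponds to some choice of n active constraints out of m, so the number of vertices is at most C(m, n) = m! / (n!(m-n)!).
m = 4, n = 4
Numerator: 4 * 3 * 2 * 1
Denominator: 4! = 24
C(4, 4) = 1


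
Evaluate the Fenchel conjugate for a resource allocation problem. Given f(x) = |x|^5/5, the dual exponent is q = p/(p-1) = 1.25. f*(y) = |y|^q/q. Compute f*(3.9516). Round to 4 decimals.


The conjugate exponent q satisfies 1/p + 1/q = 1.
p = 5, so q = 5/(5 - 1) = 1.25
|y|^q = 3.9516^1.25 = 5.5714
f*(3.9516) = 5.5714 / 1.25 = 4.4571


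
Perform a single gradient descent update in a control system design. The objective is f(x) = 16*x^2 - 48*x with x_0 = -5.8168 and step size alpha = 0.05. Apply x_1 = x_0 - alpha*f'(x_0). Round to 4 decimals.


We compute the gradient at x_0 and apply the update.
f'(x) = 32*x - 48
f'(-5.8168) = 32*-5.8168 - 48 = -234.1376
x_1 = -5.8168 - 0.05*-234.1376 = 5.8901


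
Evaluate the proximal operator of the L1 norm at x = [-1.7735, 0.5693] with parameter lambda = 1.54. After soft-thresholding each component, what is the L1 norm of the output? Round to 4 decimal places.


Soft-thresholding with lambda = 1.54:
prox(-1.7735) = sign(-1.7735)*max(|-1.7735| - 1.54, 0) = -0.2335
prox(0.5693) = sign(0.5693)*max(|0.5693| - 1.54, 0) = 0.0
prox(x) = [-0.2335, 0.0]
||prox(x)||_1 = 0.2335 + 0.0 = 0.2335


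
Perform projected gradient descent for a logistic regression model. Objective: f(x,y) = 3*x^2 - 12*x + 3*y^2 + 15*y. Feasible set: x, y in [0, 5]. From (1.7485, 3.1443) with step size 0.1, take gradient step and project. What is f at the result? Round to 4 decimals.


Step 1: Compute gradient at (1.7485, 3.1443).
grad_x = 2*3*1.7485 - 12 = -1.509
grad_y = 2*3*3.1443 + 15 = 33.8658
Step 2: Gradient step.
x_raw = 1.7485 - 0.1*-1.509 = 1.8994
y_raw = 3.1443 - 0.1*33.8658 = -0.2423
Step 3: Project onto [0, 5].
x_proj = clip(1.8994) = 1.8994
y_proj = clip(-0.2423) = 0.0
Step 4: Evaluate f.
f(1.8994, 0.0) = -11.9696


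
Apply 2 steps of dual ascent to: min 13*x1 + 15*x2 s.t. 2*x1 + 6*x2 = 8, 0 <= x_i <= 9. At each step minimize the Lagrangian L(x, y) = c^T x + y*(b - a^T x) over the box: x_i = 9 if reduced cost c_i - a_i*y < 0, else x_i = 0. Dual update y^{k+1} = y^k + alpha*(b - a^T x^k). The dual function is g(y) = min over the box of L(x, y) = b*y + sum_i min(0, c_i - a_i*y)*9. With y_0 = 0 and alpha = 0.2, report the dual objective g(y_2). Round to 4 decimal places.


Dual ascent for LP: min 13*x1 + 15*x2, 2*x1 + 6*x2 = 8, 0 <= x_i <= 9
Step 1: y^k = 0.0, reduced costs: (13.0, 15.0)
  x^k = (0.0, 0.0), subgradient = b - a^T x = 8.0
  y^{k+1} = 0.0 + 0.2*8.0 = 1.6
Step 2: y^k = 1.6, reduced costs: (9.8, 5.4)
  x^k = (0.0, 0.0), subgradient = b - a^T x = 8.0
  y^{k+1} = 1.6 + 0.2*8.0 = 3.2
Dual objective at y_2 = 3.2: reduced costs (6.6, -4.2), box minimizer x = (0.0, 9.0)
g(y_2) = b*y + (c1 - a1*y)*x1 + (c2 - a2*y)*x2 = 8*3.2 + 6.6*0.0 + (-4.2)*9.0 = 25.6 + 0.0 - 37.8 = -12.2


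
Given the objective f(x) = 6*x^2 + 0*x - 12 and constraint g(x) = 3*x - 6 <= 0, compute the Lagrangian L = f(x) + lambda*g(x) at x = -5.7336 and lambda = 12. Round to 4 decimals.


Step 1: Evaluate f(x).
f(-5.7336) = 6*(-5.7336)^2 + 0*(-5.7336) - 12 = 185.245
Step 2: Evaluate g(x).
g(-5.7336) = 3*-5.7336 - 6 = -23.2008
Step 3: Compute Lagrangian.
L = 185.245 + 12*-23.2008 = -93.1646


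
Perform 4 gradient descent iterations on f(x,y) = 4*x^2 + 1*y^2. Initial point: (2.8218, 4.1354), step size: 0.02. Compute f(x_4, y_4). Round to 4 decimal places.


Gradient descent on f(x,y) = 4*x^2 + 1*y^2.
Starting point: (2.8218, 4.1354), alpha = 0.02
Step 1: grad_x = 2*4*2.8218 = 22.5744, grad_y = 2*1*4.1354 = 8.2708
  x_1 = 2.8218 - 0.02*22.5744 = 2.3703
  y_1 = 4.1354 - 0.02*8.2708 = 3.97
Step 2: grad_x = 2*4*2.3703 = 18.9625, grad_y = 2*1*3.97 = 7.94
  x_2 = 2.3703 - 0.02*18.9625 = 1.9911
  y_2 = 3.97 - 0.02*7.94 = 3.8112
Step 3: grad_x = 2*4*1.9911 = 15.9285, grad_y = 2*1*3.8112 = 7.6224
  x_3 = 1.9911 - 0.02*15.9285 = 1.6725
  y_3 = 3.8112 - 0.02*7.6224 = 3.6587
Step 4: grad_x = 2*4*1.6725 = 13.3799, grad_y = 2*1*3.6587 = 7.3175
  x_4 = 1.6725 - 0.02*13.3799 = 1.4049
  y_4 = 3.6587 - 0.02*7.3175 = 3.5124
f(1.4049, 3.5124) = 4*1.4049^2 + 1*3.5124^2 = 20.2318


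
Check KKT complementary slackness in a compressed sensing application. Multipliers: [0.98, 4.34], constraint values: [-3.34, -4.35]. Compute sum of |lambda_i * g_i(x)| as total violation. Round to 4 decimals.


KKT complementary slackness check:
lambda_1 * g_1 = 0.98 * -3.34 = -3.2732
lambda_2 * g_2 = 4.34 * -4.35 = -18.879
Total violation = 3.2732 + 18.879 = 22.1522


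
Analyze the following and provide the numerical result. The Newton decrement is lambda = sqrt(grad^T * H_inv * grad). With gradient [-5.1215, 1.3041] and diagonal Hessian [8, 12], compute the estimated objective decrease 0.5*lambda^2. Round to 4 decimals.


Step 1: H is diagonal, so H^(-1) * g = [-0.6402, 0.1087].
Step 2: g^T H^(-1) g = sum_i g_i^2 / H_ii
  = (-5.1215)^2/8 + (1.3041)^2/12
  = 3.2787 + 0.1417 = 3.4204
Step 3: Objective decrease = 0.5 * g^T H^(-1) g = 1.7102


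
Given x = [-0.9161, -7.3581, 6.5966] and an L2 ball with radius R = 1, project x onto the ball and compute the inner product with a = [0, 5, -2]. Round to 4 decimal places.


Step 1: Compute ||x|| (intermediates to 6 decimals).
||x|| = sqrt((-0.9161)^2 + (-7.3581)^2 + 6.5966^2) = 9.924515
Step 2: Project.
Since ||x|| > R, scale = R/||x|| = 1/9.924515 = 0.100761, proj(x) = scale * x
proj(x) = [-0.092307, -0.74141, 0.66468]
Step 3: Dot product.
a^T * proj(x) = 0*(-0.092307) + 5*(-0.74141) - 2*0.66468 = -5.0364


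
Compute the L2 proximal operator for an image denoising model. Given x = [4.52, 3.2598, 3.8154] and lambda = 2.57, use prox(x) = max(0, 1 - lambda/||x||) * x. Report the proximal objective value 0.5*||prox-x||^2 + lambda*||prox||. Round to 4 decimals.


Step 1: Compute ||x||.
||x|| = 6.7538
Step 2: Compute scaling factor.
scale = max(0, 1 - 2.57/6.7538) = 0.6195
Step 3: prox(x) = [2.8, 2.0194, 2.3635]
||prox(x)|| = 4.1838
Step 4: Proximal objective.
0.5*||prox-x||^2 = 3.3025
lambda*||prox|| = 10.7524
Total = 14.0548


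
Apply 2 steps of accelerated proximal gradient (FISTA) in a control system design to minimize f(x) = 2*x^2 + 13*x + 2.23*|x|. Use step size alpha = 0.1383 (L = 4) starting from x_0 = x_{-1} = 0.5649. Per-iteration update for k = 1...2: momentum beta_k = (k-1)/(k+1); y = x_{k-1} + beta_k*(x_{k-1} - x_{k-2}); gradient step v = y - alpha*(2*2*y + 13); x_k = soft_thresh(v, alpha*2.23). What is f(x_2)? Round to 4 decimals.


FISTA on f(x) = 2*x^2 + 13*x + 2.23*|x|
L = 4, alpha = 0.1383
Iteration 1: beta = 0.0, y = 0.5649 + 0.0*(0.5649 - 0.5649) = 0.5649
  grad(y) = 15.2596, v = y - alpha*grad = -1.5455
  prox(v) = soft_thresh(-1.5455, 0.3084) = -1.2371
Iteration 2: beta = 0.3333, y = -1.2371 + 0.3333*(-1.2371 - 0.5649) = -1.8378
  grad(y) = 5.649, v = y - alpha*grad = -2.619
  prox(v) = soft_thresh(-2.619, 0.3084) = -2.3106
f(x_2) = 2*(-2.3106)^2 + 13*(-2.3106) + 2.23*|-2.3106| = -14.2074


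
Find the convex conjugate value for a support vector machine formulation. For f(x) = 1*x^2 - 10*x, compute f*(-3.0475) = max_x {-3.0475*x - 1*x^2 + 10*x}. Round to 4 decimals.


f*(y) = sup_x {y*x - a*x^2 - b*x} = sup_x {(y-b)*x - a*x^2}
FOC: (y - b) - 2a*x = 0 => x* = (y - b)/(2a)
x* = (-3.0475 + 10)/(2*1) = 3.4763
f*(-3.0475) = (y-b)^2/(4a) = (-3.0475 + 10)^2/(4*1)
= 48.3373/4 = 12.0843


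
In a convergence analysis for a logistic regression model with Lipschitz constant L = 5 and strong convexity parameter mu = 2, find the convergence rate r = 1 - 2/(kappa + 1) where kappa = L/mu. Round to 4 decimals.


Step 1: Compute the condition number.
kappa = L/mu = 5/2 = 2.5
Step 2: Compute the convergence rate.
r = 1 - 2/(kappa + 1) = 1 - 2*mu/(L + mu) = (L - mu)/(L + mu) = 3/7 = 0.4286


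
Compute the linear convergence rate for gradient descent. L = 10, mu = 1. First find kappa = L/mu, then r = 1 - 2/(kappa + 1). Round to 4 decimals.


Step 1: Compute the condition number.
kappa = L/mu = 10/1 = 10.0
Step 2: Compute the convergence rate.
r = 1 - 2/(kappa + 1) = 1 - 2*mu/(L + mu) = (L - mu)/(L + mu) = 9/11 = 0.8182


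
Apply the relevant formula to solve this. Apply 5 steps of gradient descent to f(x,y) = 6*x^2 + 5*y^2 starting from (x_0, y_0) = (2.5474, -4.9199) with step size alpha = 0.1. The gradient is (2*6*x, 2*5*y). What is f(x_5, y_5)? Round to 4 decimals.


Gradient descent on f(x,y) = 6*x^2 + 5*y^2.
Starting point: (2.5474, -4.9199), alpha = 0.1
Step 1: grad_x = 2*6*2.5474 = 30.5688, grad_y = 2*5*-4.9199 = -49.199
  x_1 = 2.5474 - 0.1*30.5688 = -0.5095
  y_1 = -4.9199 - 0.1*-49.199 = 0.0
Step 2: grad_x = 2*6*-0.5095 = -6.1138, grad_y = 2*5*0.0 = 0.0
  x_2 = -0.5095 - 0.1*-6.1138 = 0.1019
  y_2 = 0.0 - 0.1*0.0 = 0.0
Step 3: grad_x = 2*6*0.1019 = 1.2228, grad_y = 2*5*0.0 = 0.0
  x_3 = 0.1019 - 0.1*1.2228 = -0.0204
  y_3 = 0.0 - 0.1*0.0 = 0.0
Step 4: grad_x = 2*6*-0.0204 = -0.2446, grad_y = 2*5*0.0 = 0.0
  x_4 = -0.0204 - 0.1*-0.2446 = 0.0041
  y_4 = 0.0 - 0.1*0.0 = 0.0
Step 5: grad_x = 2*6*0.0041 = 0.0489, grad_y = 2*5*0.0 = 0.0
  x_5 = 0.0041 - 0.1*0.0489 = -0.0008
  y_5 = 0.0 - 0.1*0.0 = 0.0
f(-0.0008, 0.0) = 6*(-0.0008)^2 + 5*0.0^2 = 0.0


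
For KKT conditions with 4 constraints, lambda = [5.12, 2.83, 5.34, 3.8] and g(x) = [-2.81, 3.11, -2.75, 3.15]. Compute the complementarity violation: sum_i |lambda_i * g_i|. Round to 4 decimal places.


KKT complementary slackness check:
lambda_1 * g_1 = 5.12 * -2.81 = -14.3872
lambda_2 * g_2 = 2.83 * 3.11 = 8.8013
lambda_3 * g_3 = 5.34 * -2.75 = -14.685
lambda_4 * g_4 = 3.8 * 3.15 = 11.97
Total violation = 14.3872 + 8.8013 + 14.685 + 11.97 = 49.8435


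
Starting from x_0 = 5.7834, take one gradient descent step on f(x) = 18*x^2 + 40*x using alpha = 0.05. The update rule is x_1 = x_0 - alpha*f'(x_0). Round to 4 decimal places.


We compute the gradient at x_0 and apply the update.
f'(x) = 36*x + 40
f'(5.7834) = 36*5.7834 + 40 = 248.2024
x_1 = 5.7834 - 0.05*248.2024 = -6.6267


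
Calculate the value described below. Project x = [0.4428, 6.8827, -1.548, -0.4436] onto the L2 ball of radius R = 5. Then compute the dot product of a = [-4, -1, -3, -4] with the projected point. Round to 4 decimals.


Step 1: Compute ||x|| (intermediates to 6 decimals).
||x|| = sqrt(0.4428^2 + 6.8827^2 + (-1.548)^2 + (-0.4436)^2) = 7.082423
Step 2: Project.
Since ||x|| > R, scale = R/||x|| = 5/7.082423 = 0.705973, proj(x) = scale * x
proj(x) = [0.312605, 4.859, -1.092846, -0.31317]
Step 3: Dot product.
a^T * proj(x) = -4*0.312605 - 1*4.859 - 3*(-1.092846) - 4*(-0.31317) = -1.5782


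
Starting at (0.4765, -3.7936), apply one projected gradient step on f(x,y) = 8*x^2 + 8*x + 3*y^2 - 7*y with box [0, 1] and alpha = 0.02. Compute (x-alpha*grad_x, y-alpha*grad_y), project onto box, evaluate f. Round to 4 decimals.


Step 1: Compute gradient at (0.4765, -3.7936).
grad_x = 2*8*0.4765 + 8 = 15.624
grad_y = 2*3*-3.7936 - 7 = -29.7616
Step 2: Gradient step.
x_raw = 0.4765 - 0.02*15.624 = 0.164
y_raw = -3.7936 - 0.02*-29.7616 = -3.1984
Step 3: Project onto [0, 1].
x_proj = clip(0.164) = 0.164
y_proj = clip(-3.1984) = 0.0
Step 4: Evaluate f.
f(0.164, 0.0) = 1.5274


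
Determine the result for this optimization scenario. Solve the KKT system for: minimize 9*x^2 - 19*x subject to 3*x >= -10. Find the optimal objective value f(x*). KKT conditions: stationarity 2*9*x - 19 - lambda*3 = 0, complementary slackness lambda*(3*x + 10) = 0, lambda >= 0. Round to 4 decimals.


Step 1: Try lambda = 0 (constraint inactive).
Stationarity: 2*9*x - 19 = 0
x* = 19/(2*9) = 19/18 = 1.0556 (rounded; the exact value 19/18 is used below)
Check constraint: 3*1.0556 = 3.1668 >= -10 -- satisfied.
Step 2: Compute optimal value.
f(x*) = 9*(19/18)^2 - 19*(19/18) = -10.0278


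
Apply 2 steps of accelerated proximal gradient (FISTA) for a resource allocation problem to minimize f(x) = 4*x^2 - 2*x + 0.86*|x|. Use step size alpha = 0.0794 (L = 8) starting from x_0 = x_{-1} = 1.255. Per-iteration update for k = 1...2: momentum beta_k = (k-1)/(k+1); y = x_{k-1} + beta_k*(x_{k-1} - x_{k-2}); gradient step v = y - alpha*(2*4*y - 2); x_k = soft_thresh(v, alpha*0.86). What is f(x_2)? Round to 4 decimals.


FISTA on f(x) = 4*x^2 - 2*x + 0.86*|x|
L = 8, alpha = 0.0794
Iteration 1: beta = 0.0, y = 1.255 + 0.0*(1.255 - 1.255) = 1.255
  grad(y) = 8.04, v = y - alpha*grad = 0.6166
  prox(v) = soft_thresh(0.6166, 0.0683) = 0.5483
Iteration 2: beta = 0.3333, y = 0.5483 + 0.3333*(0.5483 - 1.255) = 0.3128
  grad(y) = 0.5023, v = y - alpha*grad = 0.2729
  prox(v) = soft_thresh(0.2729, 0.0683) = 0.2046
f(x_2) = 4*0.2046^2 - 2*0.2046 + 0.86*|0.2046| = -0.0658


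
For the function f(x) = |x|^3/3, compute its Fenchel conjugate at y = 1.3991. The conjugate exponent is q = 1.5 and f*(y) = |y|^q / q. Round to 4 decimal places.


The conjugate exponent q satisfies 1/p + 1/q = 1.
p = 3, so q = 3/(3 - 1) = 1.5
|y|^q = 1.3991^1.5 = 1.6549
f*(1.3991) = 1.6549 / 1.5 = 1.1033


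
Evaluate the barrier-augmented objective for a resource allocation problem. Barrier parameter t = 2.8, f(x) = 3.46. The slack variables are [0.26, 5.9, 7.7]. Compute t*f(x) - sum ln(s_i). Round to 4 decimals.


Step 1: Compute log-barrier.
ln values: [-1.3471, 1.775, 2.0412]
phi = -(-1.3471 + 1.775 + 2.0412) = -2.4691
Step 2: Compute augmented objective.
t*f(x) = 2.8*3.46 = 9.688
Total = 9.688 - 2.4691 = 7.2189


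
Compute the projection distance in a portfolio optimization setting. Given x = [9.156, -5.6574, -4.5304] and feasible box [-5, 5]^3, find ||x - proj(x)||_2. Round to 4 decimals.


Project each component onto [-5, 5].
clip(9.156) = 5.0, clip(-5.6574) = -5.0, clip(-4.5304) = -4.5304
Projection = [5.0, -5.0, -4.5304]
Squared diffs: [17.2723, 0.4322, 0.0]
Distance = sqrt(17.7045) = 4.2077


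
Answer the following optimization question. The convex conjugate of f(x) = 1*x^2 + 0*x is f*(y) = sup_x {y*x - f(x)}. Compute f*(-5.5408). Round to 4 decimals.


f*(y) = sup_x {y*x - a*x^2 - b*x} = sup_x {(y-b)*x - a*x^2}
FOC: (y - b) - 2a*x = 0 => x* = (y - b)/(2a)
x* = (-5.5408 - 0)/(2*1) = -2.7704
f*(-5.5408) = (y-b)^2/(4a) = (-5.5408 - 0)^2/(4*1)
= 30.7005/4 = 7.6751


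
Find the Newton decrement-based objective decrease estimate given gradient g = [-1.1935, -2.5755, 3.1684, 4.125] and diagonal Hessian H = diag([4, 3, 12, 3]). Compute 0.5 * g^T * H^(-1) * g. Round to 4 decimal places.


Step 1: H is diagonal, so H^(-1) * g = [-0.2984, -0.8585, 0.264, 1.375].
Step 2: g^T H^(-1) g = sum_i g_i^2 / H_ii
  = (-1.1935)^2/4 + (-2.5755)^2/3 + (3.1684)^2/12 + (4.125)^2/3
  = 0.3561 + 2.2111 + 0.8366 + 5.6719 = 9.0756
Step 3: Objective decrease = 0.5 * g^T H^(-1) g = 4.5378


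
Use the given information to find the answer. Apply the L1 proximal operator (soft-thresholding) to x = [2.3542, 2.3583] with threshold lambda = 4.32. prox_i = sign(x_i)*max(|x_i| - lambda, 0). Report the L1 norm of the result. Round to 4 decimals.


Soft-thresholding with lambda = 4.32:
prox(2.3542) = sign(2.3542)*max(|2.3542| - 4.32, 0) = 0.0
prox(2.3583) = sign(2.3583)*max(|2.3583| - 4.32, 0) = 0.0
prox(x) = [0.0, 0.0]
||prox(x)||_1 = 0.0 + 0.0 = 0.0


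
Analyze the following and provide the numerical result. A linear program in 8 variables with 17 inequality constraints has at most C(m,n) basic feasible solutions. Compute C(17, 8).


Each vertex corresponds to some choice of n active constraints out of m, so the number of vertices is at most C(m, n) = m! / (n!(m-n)!).
m = 17, n = 8
Numerator: 17 * 16 * 15 * 14 * 13 * 12 * 11 * 10
Denominator: 8! = 40320
C(17, 8) = 24310


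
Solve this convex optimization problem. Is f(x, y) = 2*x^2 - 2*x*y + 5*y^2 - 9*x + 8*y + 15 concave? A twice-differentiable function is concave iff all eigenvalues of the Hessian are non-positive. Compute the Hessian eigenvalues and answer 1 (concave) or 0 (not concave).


The Hessian of f(x,y) = 2*x^2 - 2*x*y + 5*y^2 - 9*x + 8*y + 15 is:
H = [[4, -2], [-2, 10]]
Trace = 4 + 10 = 14
Determinant = 4*10 - (-2)^2 = 36
Discriminant = (14)^2 - 4*36 = 52.0
Eigenvalues: lambda_1 = 3.3944, lambda_2 = 10.6056
The function is not concave.

0


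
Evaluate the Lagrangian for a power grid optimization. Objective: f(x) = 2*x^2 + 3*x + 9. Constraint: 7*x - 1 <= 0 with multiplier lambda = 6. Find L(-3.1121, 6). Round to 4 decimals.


Step 1: Evaluate f(x).
f(-3.1121) = 2*(-3.1121)^2 + 3*(-3.1121) + 9 = 19.034
Step 2: Evaluate g(x).
g(-3.1121) = 7*-3.1121 - 1 = -22.7847
Step 3: Compute Lagrangian.
L = 19.034 + 6*-22.7847 = -117.6742


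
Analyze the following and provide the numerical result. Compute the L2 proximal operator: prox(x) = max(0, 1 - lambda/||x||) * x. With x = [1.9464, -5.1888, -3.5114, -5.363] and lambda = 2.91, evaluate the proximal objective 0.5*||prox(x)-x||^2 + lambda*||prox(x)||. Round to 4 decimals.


Step 1: Compute ||x||.
||x|| = 8.4737
Step 2: Compute scaling factor.
scale = max(0, 1 - 2.91/8.4737) = 0.6566
Step 3: prox(x) = [1.278, -3.4069, -2.3055, -3.5213]
||prox(x)|| = 5.5637
Step 4: Proximal objective.
0.5*||prox-x||^2 = 4.2341
lambda*||prox|| = 16.1904
Total = 20.4245


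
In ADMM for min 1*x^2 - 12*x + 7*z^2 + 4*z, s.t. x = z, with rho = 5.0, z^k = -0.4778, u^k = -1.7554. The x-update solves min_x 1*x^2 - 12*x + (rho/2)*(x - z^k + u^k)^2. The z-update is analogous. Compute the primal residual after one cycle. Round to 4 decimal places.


ADMM iteration with rho = 5.0, z^k = -0.4778, u^k = -1.7554
Step 1: x-update.
Minimize 1*x^2 - 12*x + (5.0/2)*(x + 0.4778 - 1.7554)^2
FOC: (2*1 + 5.0)*x = 12 + 5.0*(-0.4778 + 1.7554)
x^{k+1} = 2.6269
Step 2: z-update.
Minimize 7*z^2 + 4*z + (5.0/2)*(2.6269 - z - 1.7554)^2
FOC: (2*7 + 5.0)*z = -4 + 5.0*(2.6269 - 1.7554)
z^{k+1} = 0.0188
Step 3: u-update.
u^{k+1} = -1.7554 + 2.6269 - 0.0188 = 0.8527
Step 4: Primal residual = |2.6269 - 0.0188| = 2.6081


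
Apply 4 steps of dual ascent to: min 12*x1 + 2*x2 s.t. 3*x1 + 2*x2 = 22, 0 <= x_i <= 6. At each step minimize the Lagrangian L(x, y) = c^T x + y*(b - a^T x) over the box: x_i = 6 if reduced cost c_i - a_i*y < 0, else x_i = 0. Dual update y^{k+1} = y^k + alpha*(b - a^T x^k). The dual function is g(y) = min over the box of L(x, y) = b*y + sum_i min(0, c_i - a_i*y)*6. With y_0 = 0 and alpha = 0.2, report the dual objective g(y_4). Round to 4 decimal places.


Dual ascent for LP: min 12*x1 + 2*x2, 3*x1 + 2*x2 = 22, 0 <= x_i <= 6
Step 1: y^k = 0.0, reduced costs: (12.0, 2.0)
  x^k = (0.0, 0.0), subgradient = b - a^T x = 22.0
  y^{k+1} = 0.0 + 0.2*22.0 = 4.4
Step 2: y^k = 4.4, reduced costs: (-1.2, -6.8)
  x^k = (6.0, 6.0), subgradient = b - a^T x = -8.0
  y^{k+1} = 4.4 + 0.2*-8.0 = 2.8
Step 3: y^k = 2.8, reduced costs: (3.6, -3.6)
  x^k = (0.0, 6.0), subgradient = b - a^T x = 10.0
  y^{k+1} = 2.8 + 0.2*10.0 = 4.8
Step 4: y^k = 4.8, reduced costs: (-2.4, -7.6)
  x^k = (6.0, 6.0), subgradient = b - a^T x = -8.0
  y^{k+1} = 4.8 + 0.2*-8.0 = 3.2
Dual objective at y_4 = 3.2: reduced costs (2.4, -4.4), box minimizer x = (0.0, 6.0)
g(y_4) = b*y + (c1 - a1*y)*x1 + (c2 - a2*y)*x2 = 22*3.2 + 2.4*0.0 + (-4.4)*6.0 = 70.4 + 0.0 - 26.4 = 44.0


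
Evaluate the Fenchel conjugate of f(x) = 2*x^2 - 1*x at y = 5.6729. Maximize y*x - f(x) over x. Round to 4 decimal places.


f*(y) = sup_x {y*x - a*x^2 - b*x} = sup_x {(y-b)*x - a*x^2}
FOC: (y - b) - 2a*x = 0 => x* = (y - b)/(2a)
x* = (5.6729 + 1)/(2*2) = 1.6682
f*(5.6729) = (y-b)^2/(4a) = (5.6729 + 1)^2/(4*2)
= 44.5276/8 = 5.5659


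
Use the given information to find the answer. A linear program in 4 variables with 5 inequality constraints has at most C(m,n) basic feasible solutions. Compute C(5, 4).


Each vertex corresponds to some choice of n active constraints out of m, so the number of vertices is at most C(m, n) = m! / (n!(m-n)!).
m = 5, n = 4
Numerator: 5 * 4 * 3 * 2
Denominator: 4! = 24
C(5, 4) = 5


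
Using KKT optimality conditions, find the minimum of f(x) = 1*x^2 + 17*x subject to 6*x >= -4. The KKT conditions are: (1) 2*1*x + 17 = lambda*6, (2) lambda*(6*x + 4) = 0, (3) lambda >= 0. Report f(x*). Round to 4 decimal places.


Step 1: Try lambda = 0 (constraint inactive).
x_unc = -17/(2*1) = -8.5
Check: 6*-8.5 = -51.0 < -4 -- violated!
Step 2: Constraint must be active: 6*x = -4
x* = -4/6 = -2/3 = -0.6667 (rounded; the exact value -2/3 is used below)
lambda = (2*1*(-2/3) + 17)/6 = 2.6111
Step 3: Compute optimal value.
f(x*) = 1*(-2/3)^2 + 17*(-2/3) = -10.8889


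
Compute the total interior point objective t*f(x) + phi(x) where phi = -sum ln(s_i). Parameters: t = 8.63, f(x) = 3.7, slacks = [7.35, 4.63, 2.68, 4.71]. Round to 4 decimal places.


Step 1: Compute log-barrier.
ln values: [1.9947, 1.5326, 0.9858, 1.5497]
phi = -(1.9947 + 1.5326 + 0.9858 + 1.5497) = -6.0628
Step 2: Compute augmented objective.
t*f(x) = 8.63*3.7 = 31.931
Total = 31.931 - 6.0628 = 25.8682


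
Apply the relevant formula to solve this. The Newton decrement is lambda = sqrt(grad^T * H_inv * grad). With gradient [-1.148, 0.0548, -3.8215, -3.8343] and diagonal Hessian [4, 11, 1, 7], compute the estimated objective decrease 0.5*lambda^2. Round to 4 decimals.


Step 1: H is diagonal, so H^(-1) * g = [-0.287, 0.005, -3.8215, -0.5478].
Step 2: g^T H^(-1) g = sum_i g_i^2 / H_ii
  = (-1.148)^2/4 + (0.0548)^2/11 + (-3.8215)^2/1 + (-3.8343)^2/7
  = 0.3295 + 0.0003 + 14.6039 + 2.1003 = 17.0339
Step 3: Objective decrease = 0.5 * g^T H^(-1) g = 8.5169


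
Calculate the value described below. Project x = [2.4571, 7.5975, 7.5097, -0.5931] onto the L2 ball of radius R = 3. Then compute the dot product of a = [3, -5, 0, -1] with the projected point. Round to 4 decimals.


Step 1: Compute ||x|| (intermediates to 6 decimals).
||x|| = sqrt(2.4571^2 + 7.5975^2 + 7.5097^2 + (-0.5931)^2) = 10.977555
Step 2: Project.
Since ||x|| > R, scale = R/||x|| = 3/10.977555 = 0.273285, proj(x) = scale * x
proj(x) = [0.671489, 2.076283, 2.052288, -0.162085]
Step 3: Dot product.
a^T * proj(x) = 3*0.671489 - 5*2.076283 + 0*2.052288 - 1*(-0.162085) = -8.2049


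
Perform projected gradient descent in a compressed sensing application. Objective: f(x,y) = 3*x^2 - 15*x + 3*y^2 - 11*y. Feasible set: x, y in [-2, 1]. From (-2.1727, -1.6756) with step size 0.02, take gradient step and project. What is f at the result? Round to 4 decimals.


Step 1: Compute gradient at (-2.1727, -1.6756).
grad_x = 2*3*-2.1727 - 15 = -28.0362
grad_y = 2*3*-1.6756 - 11 = -21.0536
Step 2: Gradient step.
x_raw = -2.1727 - 0.02*-28.0362 = -1.612
y_raw = -1.6756 - 0.02*-21.0536 = -1.2545
Step 3: Project onto [-2, 1].
x_proj = clip(-1.612) = -1.612
y_proj = clip(-1.2545) = -1.2545
Step 4: Evaluate f.
f(-1.612, -1.2545) = 50.4964


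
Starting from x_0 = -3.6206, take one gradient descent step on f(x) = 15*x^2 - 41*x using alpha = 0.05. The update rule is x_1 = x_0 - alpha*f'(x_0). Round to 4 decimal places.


We compute the gradient at x_0 and apply the update.
f'(x) = 30*x - 41
f'(-3.6206) = 30*-3.6206 - 41 = -149.618
x_1 = -3.6206 - 0.05*-149.618 = 3.8603


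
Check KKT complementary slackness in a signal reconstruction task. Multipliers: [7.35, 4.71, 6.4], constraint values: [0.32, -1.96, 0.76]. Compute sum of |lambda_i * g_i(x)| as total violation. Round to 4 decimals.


KKT complementary slackness check:
lambda_1 * g_1 = 7.35 * 0.32 = 2.352
lambda_2 * g_2 = 4.71 * -1.96 = -9.2316
lambda_3 * g_3 = 6.4 * 0.76 = 4.864
Total violation = 2.352 + 9.2316 + 4.864 = 16.4476


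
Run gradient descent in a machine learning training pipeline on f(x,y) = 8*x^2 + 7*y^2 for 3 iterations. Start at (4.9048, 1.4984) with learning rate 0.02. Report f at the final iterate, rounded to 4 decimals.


Gradient descent on f(x,y) = 8*x^2 + 7*y^2.
Starting point: (4.9048, 1.4984), alpha = 0.02
Step 1: grad_x = 2*8*4.9048 = 78.4768, grad_y = 2*7*1.4984 = 20.9776
  x_1 = 4.9048 - 0.02*78.4768 = 3.3353
  y_1 = 1.4984 - 0.02*20.9776 = 1.0788
Step 2: grad_x = 2*8*3.3353 = 53.3642, grad_y = 2*7*1.0788 = 15.1039
  x_2 = 3.3353 - 0.02*53.3642 = 2.268
  y_2 = 1.0788 - 0.02*15.1039 = 0.7768
Step 3: grad_x = 2*8*2.268 = 36.2877, grad_y = 2*7*0.7768 = 10.8748
  x_3 = 2.268 - 0.02*36.2877 = 1.5422
  y_3 = 0.7768 - 0.02*10.8748 = 0.5593
f(1.5422, 0.5593) = 8*1.5422^2 + 7*0.5593^2 = 21.2172


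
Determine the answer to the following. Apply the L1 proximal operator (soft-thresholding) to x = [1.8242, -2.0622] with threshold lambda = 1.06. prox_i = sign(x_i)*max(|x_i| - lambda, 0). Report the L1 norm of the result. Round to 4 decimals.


Soft-thresholding with lambda = 1.06:
prox(1.8242) = sign(1.8242)*max(|1.8242| - 1.06, 0) = 0.7642
prox(-2.0622) = sign(-2.0622)*max(|-2.0622| - 1.06, 0) = -1.0022
prox(x) = [0.7642, -1.0022]
||prox(x)||_1 = 0.7642 + 1.0022 = 1.7664


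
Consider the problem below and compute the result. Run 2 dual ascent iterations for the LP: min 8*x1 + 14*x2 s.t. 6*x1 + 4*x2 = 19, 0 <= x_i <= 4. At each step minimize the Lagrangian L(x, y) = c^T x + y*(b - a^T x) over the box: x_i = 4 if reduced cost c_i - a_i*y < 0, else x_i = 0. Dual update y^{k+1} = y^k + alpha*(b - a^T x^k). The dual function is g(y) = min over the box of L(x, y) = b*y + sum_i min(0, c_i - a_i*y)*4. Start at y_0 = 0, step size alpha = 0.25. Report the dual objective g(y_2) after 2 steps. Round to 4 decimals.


Dual ascent for LP: min 8*x1 + 14*x2, 6*x1 + 4*x2 = 19, 0 <= x_i <= 4
Step 1: y^k = 0.0, reduced costs: (8.0, 14.0)
  x^k = (0.0, 0.0), subgradient = b - a^T x = 19.0
  y^{k+1} = 0.0 + 0.25*19.0 = 4.75
Step 2: y^k = 4.75, reduced costs: (-20.5, -5.0)
  x^k = (4.0, 4.0), subgradient = b - a^T x = -21.0
  y^{k+1} = 4.75 + 0.25*-21.0 = -0.5
Dual objective at y_2 = -0.5: reduced costs (11.0, 16.0), box minimizer x = (0.0, 0.0)
g(y_2) = b*y + (c1 - a1*y)*x1 + (c2 - a2*y)*x2 = 19*(-0.5) + 11.0*0.0 + 16.0*0.0 = -9.5 + 0.0 + 0.0 = -9.5


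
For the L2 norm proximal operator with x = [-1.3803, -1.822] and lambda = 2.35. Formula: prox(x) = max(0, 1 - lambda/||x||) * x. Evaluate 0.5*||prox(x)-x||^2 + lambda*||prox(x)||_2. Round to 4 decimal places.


Step 1: Compute ||x||.
||x|| = 2.2858
Step 2: Compute scaling factor.
scale = max(0, 1 - 2.35/2.2858) = 0.0
Step 3: prox(x) = [-0.0, -0.0]
||prox(x)|| = 0.0
Step 4: Proximal objective.
0.5*||prox-x||^2 = 2.6125
lambda*||prox|| = 0.0
Total = 2.6125


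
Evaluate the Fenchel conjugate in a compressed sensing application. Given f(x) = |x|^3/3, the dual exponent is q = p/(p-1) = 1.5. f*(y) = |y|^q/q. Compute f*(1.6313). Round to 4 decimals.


The conjugate exponent q satisfies 1/p + 1/q = 1.
p = 3, so q = 3/(3 - 1) = 1.5
|y|^q = 1.6313^1.5 = 2.0835
f*(1.6313) = 2.0835 / 1.5 = 1.389


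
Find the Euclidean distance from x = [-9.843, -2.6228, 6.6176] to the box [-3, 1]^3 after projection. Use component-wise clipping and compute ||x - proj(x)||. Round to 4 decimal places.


Project each component onto [-3, 1].
clip(-9.843) = -3.0, clip(-2.6228) = -2.6228, clip(6.6176) = 1.0
Projection = [-3.0, -2.6228, 1.0]
Squared diffs: [46.8266, 0.0, 31.5574]
Distance = sqrt(78.384) = 8.8535


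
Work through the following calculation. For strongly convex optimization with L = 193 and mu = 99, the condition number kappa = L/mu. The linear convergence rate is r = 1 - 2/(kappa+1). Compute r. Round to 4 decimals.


Step 1: Compute the condition number.
kappa = L/mu = 193/99 = 1.9495
Step 2: Compute the convergence rate.
r = 1 - 2/(kappa + 1) = 1 - 2*mu/(L + mu) = (L - mu)/(L + mu) = 94/292 = 0.3219


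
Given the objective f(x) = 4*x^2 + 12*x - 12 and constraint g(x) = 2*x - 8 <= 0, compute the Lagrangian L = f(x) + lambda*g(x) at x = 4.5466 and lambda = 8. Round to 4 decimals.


Step 1: Evaluate f(x).
f(4.5466) = 4*4.5466^2 + 12*4.5466 - 12 = 125.2455
Step 2: Evaluate g(x).
g(4.5466) = 2*4.5466 - 8 = 1.0932
Step 3: Compute Lagrangian.
L = 125.2455 + 8*1.0932 = 133.9911


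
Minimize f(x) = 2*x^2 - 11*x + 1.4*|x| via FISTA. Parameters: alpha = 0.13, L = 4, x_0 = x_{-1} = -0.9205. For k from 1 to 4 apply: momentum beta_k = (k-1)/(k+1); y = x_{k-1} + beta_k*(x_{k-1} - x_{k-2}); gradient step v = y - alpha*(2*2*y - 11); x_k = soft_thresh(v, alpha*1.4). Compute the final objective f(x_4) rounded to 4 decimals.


FISTA on f(x) = 2*x^2 - 11*x + 1.4*|x|
L = 4, alpha = 0.13
Iteration 1: beta = 0.0, y = -0.9205 + 0.0*(-0.9205 + 0.9205) = -0.9205
  grad(y) = -14.682, v = y - alpha*grad = 0.9882
  prox(v) = soft_thresh(0.9882, 0.182) = 0.8062
Iteration 2: beta = 0.3333, y = 0.8062 + 0.3333*(0.8062 + 0.9205) = 1.3817
  grad(y) = -5.4731, v = y - alpha*grad = 2.0932
  prox(v) = soft_thresh(2.0932, 0.182) = 1.9112
Iteration 3: beta = 0.5, y = 1.9112 + 0.5*(1.9112 - 0.8062) = 2.4638
  grad(y) = -1.145, v = y - alpha*grad = 2.6126
  prox(v) = soft_thresh(2.6126, 0.182) = 2.4306
Iteration 4: beta = 0.6, y = 2.4306 + 0.6*(2.4306 - 1.9112) = 2.7422
  grad(y) = -0.0311, v = y - alpha*grad = 2.7463
  prox(v) = soft_thresh(2.7463, 0.182) = 2.5643
f(x_4) = 2*2.5643^2 - 11*2.5643 + 1.4*|2.5643| = -11.466


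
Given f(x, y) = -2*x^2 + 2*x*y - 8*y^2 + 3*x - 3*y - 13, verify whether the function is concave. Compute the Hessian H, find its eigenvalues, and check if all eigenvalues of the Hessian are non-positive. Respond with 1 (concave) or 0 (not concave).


The Hessian of f(x,y) = -2*x^2 + 2*x*y - 8*y^2 + 3*x - 3*y - 13 is:
H = [[-4, 2], [2, -16]]
Trace = -4 - 16 = -20
Determinant = -4*-16 - (2)^2 = 60
Discriminant = (-20)^2 - 4*60 = 160.0
Eigenvalues: lambda_1 = -16.3246, lambda_2 = -3.6754
The function is concave.

1


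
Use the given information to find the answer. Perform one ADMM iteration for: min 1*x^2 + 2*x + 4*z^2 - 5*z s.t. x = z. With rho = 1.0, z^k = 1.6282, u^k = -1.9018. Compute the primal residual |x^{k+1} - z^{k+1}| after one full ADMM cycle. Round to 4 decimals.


ADMM iteration with rho = 1.0, z^k = 1.6282, u^k = -1.9018
Step 1: x-update.
Minimize 1*x^2 + 2*x + (1.0/2)*(x - 1.6282 - 1.9018)^2
FOC: (2*1 + 1.0)*x = -2 + 1.0*(1.6282 + 1.9018)
x^{k+1} = 0.51
Step 2: z-update.
Minimize 4*z^2 - 5*z + (1.0/2)*(0.51 - z - 1.9018)^2
FOC: (2*4 + 1.0)*z = 5 + 1.0*(0.51 - 1.9018)
z^{k+1} = 0.4009
Step 3: u-update.
u^{k+1} = -1.9018 + 0.51 - 0.4009 = -1.7927
Step 4: Primal residual = |0.51 - 0.4009| = 0.1091


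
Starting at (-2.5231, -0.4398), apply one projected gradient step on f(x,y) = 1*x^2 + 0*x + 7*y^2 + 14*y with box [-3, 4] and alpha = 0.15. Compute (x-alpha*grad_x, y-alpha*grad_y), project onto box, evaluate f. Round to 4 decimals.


Step 1: Compute gradient at (-2.5231, -0.4398).
grad_x = 2*1*-2.5231 + 0 = -5.0462
grad_y = 2*7*-0.4398 + 14 = 7.8428
Step 2: Gradient step.
x_raw = -2.5231 - 0.15*-5.0462 = -1.7662
y_raw = -0.4398 - 0.15*7.8428 = -1.6162
Step 3: Project onto [-3, 4].
x_proj = clip(-1.7662) = -1.7662
y_proj = clip(-1.6162) = -1.6162
Step 4: Evaluate f.
f(-1.7662, -1.6162) = -1.2226
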